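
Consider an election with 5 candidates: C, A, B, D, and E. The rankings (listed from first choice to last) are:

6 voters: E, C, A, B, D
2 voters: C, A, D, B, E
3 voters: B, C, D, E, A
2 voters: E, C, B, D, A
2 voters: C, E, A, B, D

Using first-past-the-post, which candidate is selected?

E

First-place votes: C 4, A 0, B 3, D 0, E 8.
E has the most first-place votes.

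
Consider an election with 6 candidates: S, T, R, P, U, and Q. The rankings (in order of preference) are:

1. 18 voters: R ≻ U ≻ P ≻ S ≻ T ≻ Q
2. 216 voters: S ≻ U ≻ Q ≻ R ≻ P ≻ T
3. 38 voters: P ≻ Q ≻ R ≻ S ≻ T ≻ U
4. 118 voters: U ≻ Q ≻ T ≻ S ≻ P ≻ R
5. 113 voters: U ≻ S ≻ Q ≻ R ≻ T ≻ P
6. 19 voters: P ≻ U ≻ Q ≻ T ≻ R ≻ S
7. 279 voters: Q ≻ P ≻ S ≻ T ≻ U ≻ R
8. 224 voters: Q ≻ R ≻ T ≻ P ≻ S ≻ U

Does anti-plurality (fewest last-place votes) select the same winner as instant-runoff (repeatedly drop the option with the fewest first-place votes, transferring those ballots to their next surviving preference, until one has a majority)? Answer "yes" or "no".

Anti-plurality — last-place votes: S 19, T 216, R 397, P 113, U 262, Q 18. Winner: Q.
Instant-runoff — R1 S 216, T 0, R 18, P 57, U 231, Q 503 (T out); R2 S 216, R 18, P 57, U 231, Q 503 (R out); R3 S 216, P 57, U 249, Q 503 (P out); R4 S 216, U 268, Q 541 (Q winner). Winner: Q.
The two methods agree.

yes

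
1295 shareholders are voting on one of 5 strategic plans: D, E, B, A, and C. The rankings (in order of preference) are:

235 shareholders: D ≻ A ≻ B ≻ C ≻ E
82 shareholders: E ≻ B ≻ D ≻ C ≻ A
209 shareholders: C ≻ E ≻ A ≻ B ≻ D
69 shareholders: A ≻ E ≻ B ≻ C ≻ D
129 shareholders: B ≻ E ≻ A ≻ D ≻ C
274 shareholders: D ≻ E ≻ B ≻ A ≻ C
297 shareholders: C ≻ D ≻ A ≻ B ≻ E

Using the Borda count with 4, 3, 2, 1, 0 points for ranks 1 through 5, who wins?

D: 235·4 + 82·2 + 209·0 + 69·0 + 129·1 + 274·4 + 297·3 = 3220
E: 235·0 + 82·4 + 209·3 + 69·3 + 129·3 + 274·3 + 297·0 = 2371
B: 235·2 + 82·3 + 209·1 + 69·2 + 129·4 + 274·2 + 297·1 = 2424
A: 235·3 + 82·0 + 209·2 + 69·4 + 129·2 + 274·1 + 297·2 = 2525
C: 235·1 + 82·1 + 209·4 + 69·1 + 129·0 + 274·0 + 297·4 = 2410
D has the highest Borda score (3220).

D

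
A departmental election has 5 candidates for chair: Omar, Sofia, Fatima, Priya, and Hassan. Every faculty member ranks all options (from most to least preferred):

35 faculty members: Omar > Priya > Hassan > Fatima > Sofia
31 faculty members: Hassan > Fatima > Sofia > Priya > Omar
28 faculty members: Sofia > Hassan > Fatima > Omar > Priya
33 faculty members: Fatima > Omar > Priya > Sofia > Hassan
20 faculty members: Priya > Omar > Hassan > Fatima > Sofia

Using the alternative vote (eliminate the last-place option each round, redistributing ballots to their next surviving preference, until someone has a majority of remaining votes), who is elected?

Round 1: Omar 35, Sofia 28, Fatima 33, Priya 20, Hassan 31. Eliminate Priya.
Round 2: Omar 55, Sofia 28, Fatima 33, Hassan 31. Eliminate Sofia.
Round 3: Omar 55, Fatima 33, Hassan 59. Eliminate Fatima.
Round 4: Omar 88, Hassan 59. Omar has a majority.

Omar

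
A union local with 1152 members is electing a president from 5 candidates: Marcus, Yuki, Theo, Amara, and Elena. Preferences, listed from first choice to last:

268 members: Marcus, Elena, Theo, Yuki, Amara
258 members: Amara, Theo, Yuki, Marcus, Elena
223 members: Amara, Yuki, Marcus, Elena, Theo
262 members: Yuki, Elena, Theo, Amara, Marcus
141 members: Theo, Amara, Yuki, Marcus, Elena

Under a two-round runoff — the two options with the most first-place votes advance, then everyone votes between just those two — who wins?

Amara

Round 1 first-place votes: Marcus 268, Yuki 262, Theo 141, Amara 481, Elena 0.
Amara and Marcus advance.
Runoff: Amara is preferred to Marcus by 884 voters; Marcus by 268.
Amara wins the runoff.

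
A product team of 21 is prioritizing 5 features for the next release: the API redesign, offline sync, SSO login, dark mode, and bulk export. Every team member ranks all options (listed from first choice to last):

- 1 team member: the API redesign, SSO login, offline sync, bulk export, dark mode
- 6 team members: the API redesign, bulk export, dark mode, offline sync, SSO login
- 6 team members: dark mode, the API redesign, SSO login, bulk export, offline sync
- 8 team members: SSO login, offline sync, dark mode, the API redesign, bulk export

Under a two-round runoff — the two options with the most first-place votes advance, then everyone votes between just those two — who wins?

the API redesign

Round 1 first-place votes: the API redesign 7, offline sync 0, SSO login 8, dark mode 6, bulk export 0.
SSO login and the API redesign advance.
Runoff: SSO login is preferred to the API redesign by 8 voters; the API redesign by 13.
the API redesign wins the runoff.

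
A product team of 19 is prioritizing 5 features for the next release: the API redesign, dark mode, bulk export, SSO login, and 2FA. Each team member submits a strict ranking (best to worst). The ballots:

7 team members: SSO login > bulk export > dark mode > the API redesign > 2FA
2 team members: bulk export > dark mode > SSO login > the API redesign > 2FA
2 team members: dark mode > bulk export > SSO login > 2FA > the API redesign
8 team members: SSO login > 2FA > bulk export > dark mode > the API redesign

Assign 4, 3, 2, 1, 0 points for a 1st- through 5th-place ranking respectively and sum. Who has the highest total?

the API redesign: 7·1 + 2·1 + 2·0 + 8·0 = 9
dark mode: 7·2 + 2·3 + 2·4 + 8·1 = 36
bulk export: 7·3 + 2·4 + 2·3 + 8·2 = 51
SSO login: 7·4 + 2·2 + 2·2 + 8·4 = 68
2FA: 7·0 + 2·0 + 2·1 + 8·3 = 26
SSO login has the highest Borda score (68).

SSO login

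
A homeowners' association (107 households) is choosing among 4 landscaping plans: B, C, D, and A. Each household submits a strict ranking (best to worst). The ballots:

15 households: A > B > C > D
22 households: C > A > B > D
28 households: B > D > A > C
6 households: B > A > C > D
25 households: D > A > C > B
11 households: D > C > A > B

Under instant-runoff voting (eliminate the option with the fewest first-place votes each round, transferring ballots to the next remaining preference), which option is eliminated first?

Round 1: B 34, C 22, D 36, A 15. Eliminate A.

A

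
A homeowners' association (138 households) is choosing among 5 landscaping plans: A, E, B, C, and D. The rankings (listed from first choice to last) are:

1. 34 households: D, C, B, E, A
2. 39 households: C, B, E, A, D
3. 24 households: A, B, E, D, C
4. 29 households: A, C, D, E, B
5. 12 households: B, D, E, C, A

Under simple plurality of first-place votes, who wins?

A

First-place votes: A 53, E 0, B 12, C 39, D 34.
A has the most first-place votes.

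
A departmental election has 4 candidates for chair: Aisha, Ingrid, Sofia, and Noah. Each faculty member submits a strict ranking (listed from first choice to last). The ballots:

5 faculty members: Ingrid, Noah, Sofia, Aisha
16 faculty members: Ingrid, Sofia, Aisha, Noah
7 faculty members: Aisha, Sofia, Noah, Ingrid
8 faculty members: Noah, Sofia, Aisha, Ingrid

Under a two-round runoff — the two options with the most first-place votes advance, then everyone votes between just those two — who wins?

Round 1 first-place votes: Aisha 7, Ingrid 21, Sofia 0, Noah 8.
Ingrid and Noah advance.
Runoff: Ingrid is preferred to Noah by 21 voters; Noah by 15.
Ingrid wins the runoff.

Ingrid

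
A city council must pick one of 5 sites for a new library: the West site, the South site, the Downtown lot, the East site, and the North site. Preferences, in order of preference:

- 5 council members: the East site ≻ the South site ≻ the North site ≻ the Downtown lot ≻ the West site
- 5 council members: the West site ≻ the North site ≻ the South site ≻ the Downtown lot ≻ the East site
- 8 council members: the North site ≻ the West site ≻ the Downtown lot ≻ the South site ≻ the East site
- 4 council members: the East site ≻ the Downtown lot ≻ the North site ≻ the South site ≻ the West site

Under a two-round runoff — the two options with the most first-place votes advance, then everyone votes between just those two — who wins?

Round 1 first-place votes: the West site 5, the South site 0, the Downtown lot 0, the East site 9, the North site 8.
the East site and the North site advance.
Runoff: the East site is preferred to the North site by 9 voters; the North site by 13.
the North site wins the runoff.

the North site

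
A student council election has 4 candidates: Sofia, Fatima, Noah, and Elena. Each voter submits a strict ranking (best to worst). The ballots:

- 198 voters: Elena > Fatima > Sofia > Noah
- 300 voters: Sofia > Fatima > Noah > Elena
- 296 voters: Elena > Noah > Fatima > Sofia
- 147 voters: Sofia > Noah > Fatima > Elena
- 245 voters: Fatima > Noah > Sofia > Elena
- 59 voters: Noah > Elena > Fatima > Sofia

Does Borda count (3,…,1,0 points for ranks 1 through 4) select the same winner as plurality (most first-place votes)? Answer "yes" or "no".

no

Borda — scores: Sofia 1784, Fatima 2233, Noah 1853, Elena 1600. Winner: Fatima.
Plurality — first-place votes: Sofia 447, Fatima 245, Noah 59, Elena 494. Winner: Elena.
The two methods disagree.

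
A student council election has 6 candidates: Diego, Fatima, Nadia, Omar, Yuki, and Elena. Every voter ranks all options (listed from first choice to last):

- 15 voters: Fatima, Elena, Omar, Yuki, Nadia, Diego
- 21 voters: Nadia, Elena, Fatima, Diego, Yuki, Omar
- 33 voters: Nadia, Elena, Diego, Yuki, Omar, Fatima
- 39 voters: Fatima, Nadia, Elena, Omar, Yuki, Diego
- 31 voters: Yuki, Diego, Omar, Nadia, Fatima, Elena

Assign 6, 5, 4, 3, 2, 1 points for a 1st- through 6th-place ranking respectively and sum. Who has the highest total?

Diego: 15·1 + 21·3 + 33·4 + 39·1 + 31·5 = 404
Fatima: 15·6 + 21·4 + 33·1 + 39·6 + 31·2 = 503
Nadia: 15·2 + 21·6 + 33·6 + 39·5 + 31·3 = 642
Omar: 15·4 + 21·1 + 33·2 + 39·3 + 31·4 = 388
Yuki: 15·3 + 21·2 + 33·3 + 39·2 + 31·6 = 450
Elena: 15·5 + 21·5 + 33·5 + 39·4 + 31·1 = 532
Nadia has the highest Borda score (642).

Nadia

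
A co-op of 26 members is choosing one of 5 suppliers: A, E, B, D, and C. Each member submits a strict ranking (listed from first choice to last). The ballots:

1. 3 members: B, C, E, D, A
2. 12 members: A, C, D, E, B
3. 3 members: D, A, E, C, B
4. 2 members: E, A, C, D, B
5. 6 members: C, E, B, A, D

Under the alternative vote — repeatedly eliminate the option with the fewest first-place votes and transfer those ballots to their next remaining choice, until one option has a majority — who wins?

Round 1: A 12, E 2, B 3, D 3, C 6. Eliminate E.
Round 2: A 14, B 3, D 3, C 6. A has a majority.

A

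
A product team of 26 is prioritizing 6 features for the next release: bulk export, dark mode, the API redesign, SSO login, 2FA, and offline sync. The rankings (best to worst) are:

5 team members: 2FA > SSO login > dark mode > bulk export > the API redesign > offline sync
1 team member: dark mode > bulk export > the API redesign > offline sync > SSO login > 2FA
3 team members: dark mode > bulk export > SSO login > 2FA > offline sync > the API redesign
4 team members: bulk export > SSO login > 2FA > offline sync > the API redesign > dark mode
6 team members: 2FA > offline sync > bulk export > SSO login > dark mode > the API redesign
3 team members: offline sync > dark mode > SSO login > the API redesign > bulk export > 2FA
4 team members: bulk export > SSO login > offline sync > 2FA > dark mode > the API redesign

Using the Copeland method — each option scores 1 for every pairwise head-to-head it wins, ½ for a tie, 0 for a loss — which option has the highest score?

bulk export: beats dark mode, the API redesign, SSO login, 2FA, and offline sync → score 5.
dark mode: beats the API redesign; loses to bulk export, SSO login, 2FA, and offline sync → score 1.
the API redesign: loses to bulk export, dark mode, SSO login, 2FA, and offline sync → score 0.
SSO login: beats dark mode, the API redesign, 2FA, and offline sync; loses to bulk export → score 4.
2FA: beats dark mode, the API redesign, and offline sync; loses to bulk export and SSO login → score 3.
offline sync: beats dark mode and the API redesign; loses to bulk export, SSO login, and 2FA → score 2.
bulk export has the best pairwise record.

bulk export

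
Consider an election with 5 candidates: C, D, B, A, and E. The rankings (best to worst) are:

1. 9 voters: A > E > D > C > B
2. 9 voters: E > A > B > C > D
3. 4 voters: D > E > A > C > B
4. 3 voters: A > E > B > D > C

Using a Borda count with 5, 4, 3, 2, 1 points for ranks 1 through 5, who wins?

C: 9·2 + 9·2 + 4·2 + 3·1 = 47
D: 9·3 + 9·1 + 4·5 + 3·2 = 62
B: 9·1 + 9·3 + 4·1 + 3·3 = 49
A: 9·5 + 9·4 + 4·3 + 3·5 = 108
E: 9·4 + 9·5 + 4·4 + 3·4 = 109
E has the highest Borda score (109).

E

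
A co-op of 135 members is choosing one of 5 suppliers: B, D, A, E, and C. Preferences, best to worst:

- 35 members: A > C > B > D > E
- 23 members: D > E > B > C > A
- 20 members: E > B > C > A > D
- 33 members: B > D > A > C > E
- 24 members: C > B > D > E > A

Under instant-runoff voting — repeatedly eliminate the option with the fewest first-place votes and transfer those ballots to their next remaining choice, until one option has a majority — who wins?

Round 1: B 33, D 23, A 35, E 20, C 24. Eliminate E.
Round 2: B 53, D 23, A 35, C 24. Eliminate D.
Round 3: B 76, A 35, C 24. B has a majority.

B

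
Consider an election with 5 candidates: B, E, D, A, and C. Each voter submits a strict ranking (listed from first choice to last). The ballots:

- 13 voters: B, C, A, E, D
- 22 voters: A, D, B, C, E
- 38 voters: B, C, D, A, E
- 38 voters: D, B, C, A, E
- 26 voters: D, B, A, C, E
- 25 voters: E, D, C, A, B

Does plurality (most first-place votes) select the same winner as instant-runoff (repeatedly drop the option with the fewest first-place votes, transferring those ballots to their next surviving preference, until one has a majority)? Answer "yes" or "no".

yes

Plurality — first-place votes: B 51, E 25, D 64, A 22, C 0. Winner: D.
Instant-runoff — R1 B 51, E 25, D 64, A 22, C 0 (C out); R2 B 51, E 25, D 64, A 22 (A out); R3 B 51, E 25, D 86 (D winner). Winner: D.
The two methods agree.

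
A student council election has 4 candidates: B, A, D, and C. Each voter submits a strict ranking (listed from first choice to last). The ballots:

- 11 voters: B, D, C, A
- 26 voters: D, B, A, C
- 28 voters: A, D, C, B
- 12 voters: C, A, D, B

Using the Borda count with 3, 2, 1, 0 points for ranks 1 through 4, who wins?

D

B: 11·3 + 26·2 + 28·0 + 12·0 = 85
A: 11·0 + 26·1 + 28·3 + 12·2 = 134
D: 11·2 + 26·3 + 28·2 + 12·1 = 168
C: 11·1 + 26·0 + 28·1 + 12·3 = 75
D has the highest Borda score (168).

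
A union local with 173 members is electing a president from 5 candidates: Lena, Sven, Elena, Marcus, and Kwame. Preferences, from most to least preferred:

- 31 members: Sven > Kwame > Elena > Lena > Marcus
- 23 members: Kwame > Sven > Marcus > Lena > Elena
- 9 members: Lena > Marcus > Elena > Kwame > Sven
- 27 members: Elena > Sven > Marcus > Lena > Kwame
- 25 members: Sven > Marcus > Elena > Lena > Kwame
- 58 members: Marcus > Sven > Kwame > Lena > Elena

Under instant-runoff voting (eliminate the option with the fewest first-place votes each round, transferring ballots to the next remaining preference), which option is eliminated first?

Lena

Round 1: Lena 9, Sven 56, Elena 27, Marcus 58, Kwame 23. Eliminate Lena.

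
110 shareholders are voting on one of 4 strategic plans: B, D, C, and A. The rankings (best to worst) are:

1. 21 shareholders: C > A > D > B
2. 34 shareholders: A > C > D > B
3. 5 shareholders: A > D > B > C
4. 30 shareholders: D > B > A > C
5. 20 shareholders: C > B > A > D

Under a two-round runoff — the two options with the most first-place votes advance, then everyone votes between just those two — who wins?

A

Round 1 first-place votes: B 0, D 30, C 41, A 39.
C and A advance.
Runoff: C is preferred to A by 41 voters; A by 69.
A wins the runoff.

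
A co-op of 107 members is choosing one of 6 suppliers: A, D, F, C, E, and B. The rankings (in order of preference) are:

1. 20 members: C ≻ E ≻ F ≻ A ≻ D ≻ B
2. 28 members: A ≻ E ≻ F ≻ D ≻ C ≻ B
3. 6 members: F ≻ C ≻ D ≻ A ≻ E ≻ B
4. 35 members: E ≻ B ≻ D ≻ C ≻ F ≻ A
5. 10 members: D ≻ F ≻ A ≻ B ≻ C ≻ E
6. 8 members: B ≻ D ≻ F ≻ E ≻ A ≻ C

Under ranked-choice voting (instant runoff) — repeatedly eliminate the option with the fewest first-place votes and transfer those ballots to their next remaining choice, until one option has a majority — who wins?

Round 1: A 28, D 10, F 6, C 20, E 35, B 8. Eliminate F.
Round 2: A 28, D 10, C 26, E 35, B 8. Eliminate B.
Round 3: A 28, D 18, C 26, E 35. Eliminate D.
Round 4: A 38, C 26, E 43. Eliminate C.
Round 5: A 44, E 63. E has a majority.

E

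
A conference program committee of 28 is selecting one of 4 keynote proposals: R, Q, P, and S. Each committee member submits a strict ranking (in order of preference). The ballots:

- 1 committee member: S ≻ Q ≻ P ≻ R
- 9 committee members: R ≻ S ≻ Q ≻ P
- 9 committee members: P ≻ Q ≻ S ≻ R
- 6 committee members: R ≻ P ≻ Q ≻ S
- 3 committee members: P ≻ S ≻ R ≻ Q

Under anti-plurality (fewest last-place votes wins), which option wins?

Last-place votes: R 10, Q 3, P 9, S 6.
Q is ranked last by the fewest voters, so Q wins.

Q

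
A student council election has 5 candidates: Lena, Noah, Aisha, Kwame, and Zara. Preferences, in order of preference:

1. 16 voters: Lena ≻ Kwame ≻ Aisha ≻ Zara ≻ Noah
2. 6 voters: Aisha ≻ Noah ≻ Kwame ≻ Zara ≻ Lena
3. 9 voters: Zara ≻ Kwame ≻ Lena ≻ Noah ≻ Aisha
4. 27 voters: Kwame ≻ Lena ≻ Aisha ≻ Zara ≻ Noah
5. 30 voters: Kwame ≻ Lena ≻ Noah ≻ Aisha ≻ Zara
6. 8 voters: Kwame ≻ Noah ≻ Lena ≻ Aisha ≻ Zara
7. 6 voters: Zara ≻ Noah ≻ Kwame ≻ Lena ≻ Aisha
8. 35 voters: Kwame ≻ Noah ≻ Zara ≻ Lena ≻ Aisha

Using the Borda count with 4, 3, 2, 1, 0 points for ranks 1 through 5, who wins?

Kwame

Lena: 16·4 + 6·0 + 9·2 + 27·3 + 30·3 + 8·2 + 6·1 + 35·1 = 310
Noah: 16·0 + 6·3 + 9·1 + 27·0 + 30·2 + 8·3 + 6·3 + 35·3 = 234
Aisha: 16·2 + 6·4 + 9·0 + 27·2 + 30·1 + 8·1 + 6·0 + 35·0 = 148
Kwame: 16·3 + 6·2 + 9·3 + 27·4 + 30·4 + 8·4 + 6·2 + 35·4 = 499
Zara: 16·1 + 6·1 + 9·4 + 27·1 + 30·0 + 8·0 + 6·4 + 35·2 = 179
Kwame has the highest Borda score (499).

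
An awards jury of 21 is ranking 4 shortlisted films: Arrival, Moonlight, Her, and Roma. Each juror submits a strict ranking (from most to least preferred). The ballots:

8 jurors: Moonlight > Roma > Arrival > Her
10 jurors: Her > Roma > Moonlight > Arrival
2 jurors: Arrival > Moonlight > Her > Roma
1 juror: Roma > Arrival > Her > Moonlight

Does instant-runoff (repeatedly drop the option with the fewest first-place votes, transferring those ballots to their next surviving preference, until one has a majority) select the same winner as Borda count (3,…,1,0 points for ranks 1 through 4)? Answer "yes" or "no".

no

Instant-runoff — R1 Arrival 2, Moonlight 8, Her 10, Roma 1 (Roma out); R2 Arrival 3, Moonlight 8, Her 10 (Arrival out); R3 Moonlight 10, Her 11 (Her winner). Winner: Her.
Borda — scores: Arrival 16, Moonlight 38, Her 33, Roma 39. Winner: Roma.
The two methods disagree.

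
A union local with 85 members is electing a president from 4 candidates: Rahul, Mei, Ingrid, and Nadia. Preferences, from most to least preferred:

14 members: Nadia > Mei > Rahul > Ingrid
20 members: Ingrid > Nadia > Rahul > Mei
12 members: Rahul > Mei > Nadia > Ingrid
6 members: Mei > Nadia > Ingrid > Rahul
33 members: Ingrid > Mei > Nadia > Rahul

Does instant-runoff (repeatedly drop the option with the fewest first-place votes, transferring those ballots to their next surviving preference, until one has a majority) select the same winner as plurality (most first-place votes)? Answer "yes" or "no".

yes

Instant-runoff — R1 Rahul 12, Mei 6, Ingrid 53, Nadia 14 (Ingrid winner). Winner: Ingrid.
Plurality — first-place votes: Rahul 12, Mei 6, Ingrid 53, Nadia 14. Winner: Ingrid.
The two methods agree.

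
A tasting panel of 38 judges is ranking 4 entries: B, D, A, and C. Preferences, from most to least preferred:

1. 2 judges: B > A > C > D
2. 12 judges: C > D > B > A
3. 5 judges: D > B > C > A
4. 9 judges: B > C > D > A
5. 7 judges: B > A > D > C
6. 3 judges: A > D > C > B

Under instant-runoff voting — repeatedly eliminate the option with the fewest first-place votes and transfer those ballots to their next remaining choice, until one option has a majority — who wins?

Round 1: B 18, D 5, A 3, C 12. Eliminate A.
Round 2: B 18, D 8, C 12. Eliminate D.
Round 3: B 23, C 15. B has a majority.

B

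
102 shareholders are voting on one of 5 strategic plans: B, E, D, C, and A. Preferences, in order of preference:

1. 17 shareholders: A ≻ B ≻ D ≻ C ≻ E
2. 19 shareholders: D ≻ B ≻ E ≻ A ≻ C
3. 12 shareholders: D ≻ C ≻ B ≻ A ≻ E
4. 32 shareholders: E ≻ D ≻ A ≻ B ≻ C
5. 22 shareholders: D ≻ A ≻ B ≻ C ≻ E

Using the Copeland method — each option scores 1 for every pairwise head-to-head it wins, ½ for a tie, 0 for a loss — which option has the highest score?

B: beats E and C; loses to D and A → score 2.
E: ties C and A; loses to B and D → score 1.
D: beats B, E, C, and A → score 4.
C: ties E; loses to B, D, and A → score 0.5.
A: beats B and C; ties E; loses to D → score 2.5.
D has the best pairwise record.

D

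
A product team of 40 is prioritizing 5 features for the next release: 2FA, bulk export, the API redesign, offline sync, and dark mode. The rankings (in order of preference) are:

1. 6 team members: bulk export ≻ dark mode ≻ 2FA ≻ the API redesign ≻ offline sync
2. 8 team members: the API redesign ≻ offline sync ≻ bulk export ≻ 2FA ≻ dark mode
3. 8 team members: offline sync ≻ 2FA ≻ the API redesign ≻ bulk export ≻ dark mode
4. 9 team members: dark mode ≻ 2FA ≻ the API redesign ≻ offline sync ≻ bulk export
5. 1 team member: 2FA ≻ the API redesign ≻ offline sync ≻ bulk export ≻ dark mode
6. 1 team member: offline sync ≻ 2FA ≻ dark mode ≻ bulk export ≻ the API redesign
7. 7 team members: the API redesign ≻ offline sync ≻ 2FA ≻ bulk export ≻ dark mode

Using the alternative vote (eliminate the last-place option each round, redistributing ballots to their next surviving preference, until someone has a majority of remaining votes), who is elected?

Round 1: 2FA 1, bulk export 6, the API redesign 15, offline sync 9, dark mode 9. Eliminate 2FA.
Round 2: bulk export 6, the API redesign 16, offline sync 9, dark mode 9. Eliminate bulk export.
Round 3: the API redesign 16, offline sync 9, dark mode 15. Eliminate offline sync.
Round 4: the API redesign 24, dark mode 16. The API redesign has a majority.

the API redesign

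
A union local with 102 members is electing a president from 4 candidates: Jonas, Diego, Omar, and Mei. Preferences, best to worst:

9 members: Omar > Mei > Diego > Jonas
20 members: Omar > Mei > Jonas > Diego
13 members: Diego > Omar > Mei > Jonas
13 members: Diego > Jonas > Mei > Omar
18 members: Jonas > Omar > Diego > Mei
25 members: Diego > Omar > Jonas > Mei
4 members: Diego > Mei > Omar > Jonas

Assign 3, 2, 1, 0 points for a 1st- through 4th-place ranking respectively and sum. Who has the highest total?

Jonas: 9·0 + 20·1 + 13·0 + 13·2 + 18·3 + 25·1 + 4·0 = 125
Diego: 9·1 + 20·0 + 13·3 + 13·3 + 18·1 + 25·3 + 4·3 = 192
Omar: 9·3 + 20·3 + 13·2 + 13·0 + 18·2 + 25·2 + 4·1 = 203
Mei: 9·2 + 20·2 + 13·1 + 13·1 + 18·0 + 25·0 + 4·2 = 92
Omar has the highest Borda score (203).

Omar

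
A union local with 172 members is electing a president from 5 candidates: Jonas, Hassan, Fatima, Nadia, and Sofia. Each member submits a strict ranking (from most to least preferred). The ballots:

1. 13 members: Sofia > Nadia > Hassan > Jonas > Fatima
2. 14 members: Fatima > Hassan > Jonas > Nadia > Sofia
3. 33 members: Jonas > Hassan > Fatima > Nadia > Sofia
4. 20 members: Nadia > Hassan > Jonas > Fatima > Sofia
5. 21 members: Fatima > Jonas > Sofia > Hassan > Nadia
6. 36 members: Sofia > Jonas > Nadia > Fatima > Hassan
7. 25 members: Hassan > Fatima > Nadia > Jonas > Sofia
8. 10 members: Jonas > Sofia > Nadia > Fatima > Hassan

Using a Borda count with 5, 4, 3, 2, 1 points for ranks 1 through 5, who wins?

Jonas: 13·2 + 14·3 + 33·5 + 20·3 + 21·4 + 36·4 + 25·2 + 10·5 = 621
Hassan: 13·3 + 14·4 + 33·4 + 20·4 + 21·2 + 36·1 + 25·5 + 10·1 = 520
Fatima: 13·1 + 14·5 + 33·3 + 20·2 + 21·5 + 36·2 + 25·4 + 10·2 = 519
Nadia: 13·4 + 14·2 + 33·2 + 20·5 + 21·1 + 36·3 + 25·3 + 10·3 = 480
Sofia: 13·5 + 14·1 + 33·1 + 20·1 + 21·3 + 36·5 + 25·1 + 10·4 = 440
Jonas has the highest Borda score (621).

Jonas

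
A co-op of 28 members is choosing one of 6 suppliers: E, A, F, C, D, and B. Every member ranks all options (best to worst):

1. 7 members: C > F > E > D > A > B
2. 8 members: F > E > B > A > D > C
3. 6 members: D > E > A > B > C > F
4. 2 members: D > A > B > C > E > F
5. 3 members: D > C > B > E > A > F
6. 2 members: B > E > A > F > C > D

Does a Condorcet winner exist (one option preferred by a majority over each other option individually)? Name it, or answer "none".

none

Checking pairwise contests:
F beats E 15–13.
E beats A 26–2.
C beats F 18–10.
E beats C 16–12.
E beats D 17–11.
E beats B 21–7.
Every option loses at least one head-to-head, so there is no Condorcet winner.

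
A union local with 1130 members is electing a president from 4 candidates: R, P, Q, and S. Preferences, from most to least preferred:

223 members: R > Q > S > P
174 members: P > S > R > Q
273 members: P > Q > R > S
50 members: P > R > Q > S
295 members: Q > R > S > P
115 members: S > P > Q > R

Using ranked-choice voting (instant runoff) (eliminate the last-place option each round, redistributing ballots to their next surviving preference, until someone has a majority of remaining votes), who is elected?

P

Round 1: R 223, P 497, Q 295, S 115. Eliminate S.
Round 2: R 223, P 612, Q 295. P has a majority.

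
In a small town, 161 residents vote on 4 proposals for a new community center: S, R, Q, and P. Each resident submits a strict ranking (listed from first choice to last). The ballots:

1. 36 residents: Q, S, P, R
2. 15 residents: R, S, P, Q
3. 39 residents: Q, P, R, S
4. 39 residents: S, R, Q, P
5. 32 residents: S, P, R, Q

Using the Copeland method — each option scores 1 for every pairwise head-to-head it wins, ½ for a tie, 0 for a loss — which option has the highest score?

S

S: beats R, Q, and P → score 3.
R: beats Q; loses to S and P → score 1.
Q: beats P; loses to S and R → score 1.
P: beats R; loses to S and Q → score 1.
S has the best pairwise record.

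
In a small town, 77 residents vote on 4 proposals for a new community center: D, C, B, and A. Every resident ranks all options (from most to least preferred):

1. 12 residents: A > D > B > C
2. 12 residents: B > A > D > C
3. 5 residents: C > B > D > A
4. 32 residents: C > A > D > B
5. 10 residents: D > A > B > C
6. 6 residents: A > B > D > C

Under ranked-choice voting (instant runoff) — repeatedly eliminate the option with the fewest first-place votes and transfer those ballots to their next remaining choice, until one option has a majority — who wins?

A

Round 1: D 10, C 37, B 12, A 18. Eliminate D.
Round 2: C 37, B 12, A 28. Eliminate B.
Round 3: C 37, A 40. A has a majority.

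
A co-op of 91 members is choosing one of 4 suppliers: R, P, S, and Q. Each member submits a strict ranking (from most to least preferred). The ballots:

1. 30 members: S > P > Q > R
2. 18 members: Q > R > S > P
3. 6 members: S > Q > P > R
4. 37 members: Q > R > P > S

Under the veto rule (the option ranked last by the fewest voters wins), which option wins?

Last-place votes: R 36, P 18, S 37, Q 0.
Q is ranked last by the fewest voters, so Q wins.

Q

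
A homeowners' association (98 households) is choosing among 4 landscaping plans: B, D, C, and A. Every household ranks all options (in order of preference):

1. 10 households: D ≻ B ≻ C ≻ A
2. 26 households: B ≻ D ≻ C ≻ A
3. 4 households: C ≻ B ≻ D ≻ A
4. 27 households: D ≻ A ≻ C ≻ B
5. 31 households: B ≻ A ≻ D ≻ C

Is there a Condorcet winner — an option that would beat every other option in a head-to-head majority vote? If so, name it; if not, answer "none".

B vs D: 61–37 for B.
B vs C: 67–31 for B.
B vs A: 71–27 for B.
B beats every other option head-to-head.

B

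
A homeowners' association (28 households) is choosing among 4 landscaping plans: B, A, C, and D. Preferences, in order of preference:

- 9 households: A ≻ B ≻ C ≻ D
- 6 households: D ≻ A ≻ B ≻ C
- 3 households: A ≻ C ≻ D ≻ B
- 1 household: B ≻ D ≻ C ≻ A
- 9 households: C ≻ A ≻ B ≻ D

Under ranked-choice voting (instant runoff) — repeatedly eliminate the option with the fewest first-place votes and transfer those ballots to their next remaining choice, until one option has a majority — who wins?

Round 1: B 1, A 12, C 9, D 6. Eliminate B.
Round 2: A 12, C 9, D 7. Eliminate D.
Round 3: A 18, C 10. A has a majority.

A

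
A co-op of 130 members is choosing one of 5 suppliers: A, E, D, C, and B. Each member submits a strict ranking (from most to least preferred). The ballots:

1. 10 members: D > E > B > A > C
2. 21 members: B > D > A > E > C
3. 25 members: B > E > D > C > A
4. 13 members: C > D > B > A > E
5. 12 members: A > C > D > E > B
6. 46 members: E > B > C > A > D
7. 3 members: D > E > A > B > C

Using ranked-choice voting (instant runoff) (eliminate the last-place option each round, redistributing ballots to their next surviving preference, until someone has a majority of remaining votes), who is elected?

Round 1: A 12, E 46, D 13, C 13, B 46. Eliminate A.
Round 2: E 46, D 13, C 25, B 46. Eliminate D.
Round 3: E 59, C 25, B 46. Eliminate C.
Round 4: E 71, B 59. E has a majority.

E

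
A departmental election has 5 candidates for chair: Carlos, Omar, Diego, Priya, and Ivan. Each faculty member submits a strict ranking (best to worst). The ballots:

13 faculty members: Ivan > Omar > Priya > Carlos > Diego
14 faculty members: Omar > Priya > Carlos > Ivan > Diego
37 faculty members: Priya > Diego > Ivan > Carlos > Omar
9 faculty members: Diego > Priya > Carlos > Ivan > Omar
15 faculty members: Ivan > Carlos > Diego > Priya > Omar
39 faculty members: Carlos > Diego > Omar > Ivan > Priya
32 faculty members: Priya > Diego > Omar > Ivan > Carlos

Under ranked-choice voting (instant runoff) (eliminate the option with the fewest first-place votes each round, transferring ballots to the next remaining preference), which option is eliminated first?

Diego

Round 1: Carlos 39, Omar 14, Diego 9, Priya 69, Ivan 28. Eliminate Diego.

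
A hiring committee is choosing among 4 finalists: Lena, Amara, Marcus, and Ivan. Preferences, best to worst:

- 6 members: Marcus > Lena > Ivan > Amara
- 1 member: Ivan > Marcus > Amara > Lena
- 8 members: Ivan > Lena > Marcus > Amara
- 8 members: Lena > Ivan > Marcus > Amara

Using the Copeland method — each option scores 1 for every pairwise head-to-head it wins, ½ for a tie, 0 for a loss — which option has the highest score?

Lena

Lena: beats Amara, Marcus, and Ivan → score 3.
Amara: loses to Lena, Marcus, and Ivan → score 0.
Marcus: beats Amara; loses to Lena and Ivan → score 1.
Ivan: beats Amara and Marcus; loses to Lena → score 2.
Lena has the best pairwise record.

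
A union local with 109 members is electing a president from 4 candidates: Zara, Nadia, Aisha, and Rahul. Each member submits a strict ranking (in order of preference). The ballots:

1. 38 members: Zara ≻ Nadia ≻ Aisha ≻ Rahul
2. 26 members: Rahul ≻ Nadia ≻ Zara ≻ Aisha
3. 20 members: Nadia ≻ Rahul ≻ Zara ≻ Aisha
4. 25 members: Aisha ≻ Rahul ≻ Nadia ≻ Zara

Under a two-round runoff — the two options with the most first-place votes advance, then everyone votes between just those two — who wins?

Round 1 first-place votes: Zara 38, Nadia 20, Aisha 25, Rahul 26.
Zara and Rahul advance.
Runoff: Zara is preferred to Rahul by 38 voters; Rahul by 71.
Rahul wins the runoff.

Rahul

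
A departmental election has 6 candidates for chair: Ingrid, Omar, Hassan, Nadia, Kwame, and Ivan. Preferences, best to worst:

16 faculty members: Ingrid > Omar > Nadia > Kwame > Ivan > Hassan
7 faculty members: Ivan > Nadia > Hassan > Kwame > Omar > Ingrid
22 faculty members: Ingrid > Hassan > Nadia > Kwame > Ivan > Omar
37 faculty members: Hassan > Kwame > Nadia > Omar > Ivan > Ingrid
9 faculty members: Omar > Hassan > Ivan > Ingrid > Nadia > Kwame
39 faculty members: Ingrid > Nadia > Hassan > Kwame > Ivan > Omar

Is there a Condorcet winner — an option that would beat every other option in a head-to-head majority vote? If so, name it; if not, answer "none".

Ingrid

Ingrid vs Omar: 77–53 for Ingrid.
Ingrid vs Hassan: 77–53 for Ingrid.
Ingrid vs Nadia: 86–44 for Ingrid.
Ingrid vs Kwame: 86–44 for Ingrid.
Ingrid vs Ivan: 77–53 for Ingrid.
Ingrid beats every other option head-to-head.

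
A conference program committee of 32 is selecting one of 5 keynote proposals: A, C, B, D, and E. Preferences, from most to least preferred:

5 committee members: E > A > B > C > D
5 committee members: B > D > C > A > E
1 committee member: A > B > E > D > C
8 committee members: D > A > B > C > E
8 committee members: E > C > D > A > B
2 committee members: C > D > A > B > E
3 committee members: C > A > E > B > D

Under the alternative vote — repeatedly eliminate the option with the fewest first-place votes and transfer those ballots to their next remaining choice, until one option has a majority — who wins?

E

Round 1: A 1, C 5, B 5, D 8, E 13. Eliminate A.
Round 2: C 5, B 6, D 8, E 13. Eliminate C.
Round 3: B 6, D 10, E 16. Eliminate B.
Round 4: D 15, E 17. E has a majority.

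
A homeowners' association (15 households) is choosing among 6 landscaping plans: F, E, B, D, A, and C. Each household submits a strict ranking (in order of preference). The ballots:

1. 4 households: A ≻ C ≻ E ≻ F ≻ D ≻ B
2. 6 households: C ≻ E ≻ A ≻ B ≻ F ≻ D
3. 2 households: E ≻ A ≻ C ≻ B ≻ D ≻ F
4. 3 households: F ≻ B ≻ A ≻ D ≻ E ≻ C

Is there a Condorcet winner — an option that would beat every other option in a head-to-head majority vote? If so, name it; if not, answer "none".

Checking pairwise contests:
E beats F 12–3.
C beats E 10–5.
E beats B 12–3.
F beats D 13–2.
E beats A 8–7.
A beats C 9–6.
Every option loses at least one head-to-head, so there is no Condorcet winner.

none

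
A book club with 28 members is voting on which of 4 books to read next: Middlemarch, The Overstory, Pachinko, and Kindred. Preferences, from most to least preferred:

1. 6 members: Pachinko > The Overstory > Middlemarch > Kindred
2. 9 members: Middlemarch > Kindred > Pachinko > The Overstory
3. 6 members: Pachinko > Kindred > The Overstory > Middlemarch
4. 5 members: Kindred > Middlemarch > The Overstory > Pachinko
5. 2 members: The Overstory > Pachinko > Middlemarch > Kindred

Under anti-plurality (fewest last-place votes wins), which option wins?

Last-place votes: Middlemarch 6, The Overstory 9, Pachinko 5, Kindred 8.
Pachinko is ranked last by the fewest voters, so Pachinko wins.

Pachinko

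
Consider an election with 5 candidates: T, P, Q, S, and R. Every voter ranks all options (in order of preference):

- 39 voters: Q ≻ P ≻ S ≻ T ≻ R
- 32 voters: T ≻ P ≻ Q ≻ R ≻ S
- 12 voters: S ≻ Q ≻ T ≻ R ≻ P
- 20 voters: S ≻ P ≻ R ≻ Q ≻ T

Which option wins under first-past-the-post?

First-place votes: T 32, P 0, Q 39, S 32, R 0.
Q has the most first-place votes.

Q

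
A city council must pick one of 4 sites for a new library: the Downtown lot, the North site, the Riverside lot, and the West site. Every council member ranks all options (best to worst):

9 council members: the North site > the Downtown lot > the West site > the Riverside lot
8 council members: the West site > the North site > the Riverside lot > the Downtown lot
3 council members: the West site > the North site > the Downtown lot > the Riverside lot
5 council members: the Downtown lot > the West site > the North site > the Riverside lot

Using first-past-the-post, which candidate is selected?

First-place votes: the Downtown lot 5, the North site 9, the Riverside lot 0, the West site 11.
the West site has the most first-place votes.

the West site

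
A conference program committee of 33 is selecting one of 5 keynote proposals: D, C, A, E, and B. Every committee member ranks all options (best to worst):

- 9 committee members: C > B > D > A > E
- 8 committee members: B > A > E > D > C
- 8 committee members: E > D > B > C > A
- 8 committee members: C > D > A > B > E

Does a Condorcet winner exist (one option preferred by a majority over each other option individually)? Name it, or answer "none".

C

C vs D: 17–16 for C.
C vs A: 25–8 for C.
C vs E: 17–16 for C.
C vs B: 17–16 for C.
C beats every other option head-to-head.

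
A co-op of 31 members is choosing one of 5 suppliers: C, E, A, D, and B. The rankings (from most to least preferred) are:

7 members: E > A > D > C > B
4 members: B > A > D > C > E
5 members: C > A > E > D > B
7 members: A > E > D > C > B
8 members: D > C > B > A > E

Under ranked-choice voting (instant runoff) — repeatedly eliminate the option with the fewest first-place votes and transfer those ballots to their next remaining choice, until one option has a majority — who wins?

Round 1: C 5, E 7, A 7, D 8, B 4. Eliminate B.
Round 2: C 5, E 7, A 11, D 8. Eliminate C.
Round 3: E 7, A 16, D 8. A has a majority.

A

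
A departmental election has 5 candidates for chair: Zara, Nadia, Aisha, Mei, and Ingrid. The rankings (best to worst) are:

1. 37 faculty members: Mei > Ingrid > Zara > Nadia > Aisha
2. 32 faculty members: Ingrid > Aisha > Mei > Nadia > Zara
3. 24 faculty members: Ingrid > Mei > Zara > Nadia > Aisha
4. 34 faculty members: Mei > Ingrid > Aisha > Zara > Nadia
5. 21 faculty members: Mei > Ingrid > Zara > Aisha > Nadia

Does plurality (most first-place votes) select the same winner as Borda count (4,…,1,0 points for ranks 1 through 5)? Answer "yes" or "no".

Plurality — first-place votes: Zara 0, Nadia 0, Aisha 0, Mei 92, Ingrid 56. Winner: Mei.
Borda — scores: Zara 198, Nadia 93, Aisha 185, Mei 504, Ingrid 500. Winner: Mei.
The two methods agree.

yes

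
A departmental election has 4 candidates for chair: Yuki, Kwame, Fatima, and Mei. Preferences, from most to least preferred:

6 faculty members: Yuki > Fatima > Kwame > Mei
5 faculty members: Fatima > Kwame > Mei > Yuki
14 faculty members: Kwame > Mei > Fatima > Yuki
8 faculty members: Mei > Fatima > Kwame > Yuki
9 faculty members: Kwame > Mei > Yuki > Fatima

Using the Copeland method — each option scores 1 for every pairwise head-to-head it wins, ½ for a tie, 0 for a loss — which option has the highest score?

Yuki: loses to Kwame, Fatima, and Mei → score 0.
Kwame: beats Yuki, Fatima, and Mei → score 3.
Fatima: beats Yuki; loses to Kwame and Mei → score 1.
Mei: beats Yuki and Fatima; loses to Kwame → score 2.
Kwame has the best pairwise record.

Kwame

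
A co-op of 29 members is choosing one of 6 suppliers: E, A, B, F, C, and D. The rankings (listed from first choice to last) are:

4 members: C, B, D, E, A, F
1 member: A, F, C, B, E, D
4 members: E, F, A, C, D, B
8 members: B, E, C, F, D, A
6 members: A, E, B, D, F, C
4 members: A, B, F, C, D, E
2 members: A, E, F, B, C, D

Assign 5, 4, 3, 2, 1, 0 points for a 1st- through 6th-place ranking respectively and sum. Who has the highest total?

B

E: 4·2 + 1·1 + 4·5 + 8·4 + 6·4 + 4·0 + 2·4 = 93
A: 4·1 + 1·5 + 4·3 + 8·0 + 6·5 + 4·5 + 2·5 = 81
B: 4·4 + 1·2 + 4·0 + 8·5 + 6·3 + 4·4 + 2·2 = 96
F: 4·0 + 1·4 + 4·4 + 8·2 + 6·1 + 4·3 + 2·3 = 60
C: 4·5 + 1·3 + 4·2 + 8·3 + 6·0 + 4·2 + 2·1 = 65
D: 4·3 + 1·0 + 4·1 + 8·1 + 6·2 + 4·1 + 2·0 = 40
B has the highest Borda score (96).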